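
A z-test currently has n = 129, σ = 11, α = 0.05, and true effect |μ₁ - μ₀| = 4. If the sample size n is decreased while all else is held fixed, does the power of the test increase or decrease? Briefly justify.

Power decreases: a smaller n inflates the standard error σ/√n, pulling the sampling distribution under H₁ back toward the critical value.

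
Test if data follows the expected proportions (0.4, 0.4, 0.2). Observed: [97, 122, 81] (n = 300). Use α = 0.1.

Expected: [120.0, 120.0, 60.0]. χ² = 11.792. df = 2, critical = 4.605. Reject H₀.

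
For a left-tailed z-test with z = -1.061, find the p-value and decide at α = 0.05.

p = P(Z < -1.061) = Φ(-1.061) ≈ 0.1443. Since p ≥ 0.05, fail to reject H₀ (not significant) at α = 0.05.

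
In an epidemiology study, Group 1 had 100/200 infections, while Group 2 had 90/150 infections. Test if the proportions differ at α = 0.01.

p̂₁ = 0.5, p̂₂ = 0.6, pooled p̂ = 0.543. z = -1.858. Critical: ±2.576. Fail to reject H₀.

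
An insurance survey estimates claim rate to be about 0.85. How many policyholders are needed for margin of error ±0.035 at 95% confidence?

n = z²p(1-p)/E² = 1.96²×0.85×0.15/0.035² = 399.8 → n = 400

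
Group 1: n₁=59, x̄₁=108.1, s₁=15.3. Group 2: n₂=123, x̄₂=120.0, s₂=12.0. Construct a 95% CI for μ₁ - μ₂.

Difference = -11.9. SE = √(15.3²/59 + 12.0²/123) = 2.267. CI = (-16.34, -7.46)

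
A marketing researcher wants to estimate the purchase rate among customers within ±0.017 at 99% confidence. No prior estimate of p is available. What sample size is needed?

Conservative approach: use p = 0.5 (maximizes p(1-p) = 0.25). n = z²(0.25)/E² = 2.576²×0.25/0.017² = 5740.3 → n = 5741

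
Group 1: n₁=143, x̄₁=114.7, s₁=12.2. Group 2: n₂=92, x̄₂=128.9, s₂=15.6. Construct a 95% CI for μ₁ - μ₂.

Difference = -14.2. SE = √(12.2²/143 + 15.6²/92) = 1.92. CI = (-17.96, -10.44)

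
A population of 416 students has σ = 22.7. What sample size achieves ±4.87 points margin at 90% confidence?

Without FPC: n₀ = (1.645×22.7/4.87)² = 58.793. With FPC: n = n₀N/(n₀+N-1) = 51.6 → n = 52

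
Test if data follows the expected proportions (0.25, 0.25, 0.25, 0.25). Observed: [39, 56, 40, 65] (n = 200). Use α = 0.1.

Expected: [50.0, 50.0, 50.0, 50.0]. χ² = 9.64. df = 3, critical = 6.251. Reject H₀.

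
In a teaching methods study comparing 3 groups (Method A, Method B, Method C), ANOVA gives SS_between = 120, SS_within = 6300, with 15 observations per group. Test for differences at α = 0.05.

df_between = 2, df_within = 42. F = MS_between/MS_within = 60.0/150.0 = 0.4. F_crit ≈ 3.22. Fail to reject H₀.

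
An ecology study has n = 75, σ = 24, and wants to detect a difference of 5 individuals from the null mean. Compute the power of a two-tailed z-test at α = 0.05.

SE = σ/√n = 24/√75 = 2.771. Non-centrality λ = d/SE = 5/2.771 = 1.804. Power ≈ Φ(λ - z_{α/2}) = Φ(1.804 - 1.96) = Φ(-0.156) = 0.438.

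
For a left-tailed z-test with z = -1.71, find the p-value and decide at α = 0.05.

p = P(Z < -1.71) = Φ(-1.71) ≈ 0.0436. Since p < 0.05, reject H₀ (significant) at α = 0.05.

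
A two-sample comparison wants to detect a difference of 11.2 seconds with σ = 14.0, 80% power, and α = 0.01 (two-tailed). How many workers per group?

n per group = 2(z_α/2 + z_β)²σ²/d² = 2×(2.576 + 0.84)²×14.0²/11.2² = 36.5 → n = 37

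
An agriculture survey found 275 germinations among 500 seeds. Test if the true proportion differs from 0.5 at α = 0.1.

p̂ = 0.55, p₀ = 0.5. z = (p̂ - p₀)/√(p₀(1-p₀)/n) = 2.236. Critical: ±1.645. Reject H₀.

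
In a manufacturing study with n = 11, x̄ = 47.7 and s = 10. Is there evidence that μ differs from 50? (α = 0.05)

t = (x̄ - μ₀)/(s/√n) = (47.7 - 50)/(10/√11) = -0.763. df = 10, critical t = ±2.228. Fail to reject H₀.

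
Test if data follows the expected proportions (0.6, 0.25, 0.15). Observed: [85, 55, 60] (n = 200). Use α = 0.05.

Expected: [120.0, 50.0, 30.0]. χ² = 40.708. df = 2, critical = 5.991. Reject H₀.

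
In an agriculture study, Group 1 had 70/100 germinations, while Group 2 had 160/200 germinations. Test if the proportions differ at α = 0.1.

p̂₁ = 0.7, p̂₂ = 0.8, pooled p̂ = 0.767. z = -1.93. Critical: ±1.645. Reject H₀.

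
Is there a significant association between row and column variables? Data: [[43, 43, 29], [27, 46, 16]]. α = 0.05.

χ² = 4.269. df = 2, critical = 5.991. Fail to reject H₀. No evidence of dependence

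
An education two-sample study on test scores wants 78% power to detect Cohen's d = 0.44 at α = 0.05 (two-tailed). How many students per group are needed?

z_{α/2} = 1.96, z_β = Φ⁻¹(0.78) = 0.772. For small effect (d = 0.44): n per group = 2(z_{α/2} + z_β)²/d² = 2(1.96 + 0.772)²/0.44² = 77.1 → 78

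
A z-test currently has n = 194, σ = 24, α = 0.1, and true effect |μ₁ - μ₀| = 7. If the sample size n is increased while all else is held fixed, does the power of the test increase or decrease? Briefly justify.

Power increases: a larger n shrinks the standard error σ/√n, moving the sampling distribution under H₁ further from the critical value.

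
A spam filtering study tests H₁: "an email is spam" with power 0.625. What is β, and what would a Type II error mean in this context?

β = 1 - power = 1 - 0.625 = 0.375. A Type II error is failing to reject H₀ when H₀ is false (false negative) — here, failing to conclude that an email is spam when in fact it is true. Consequence: a spam email lands in the inbox.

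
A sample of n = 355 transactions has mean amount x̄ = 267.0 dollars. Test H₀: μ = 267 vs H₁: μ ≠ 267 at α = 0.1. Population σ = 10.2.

z = (x̄ - μ₀)/(σ/√n) = (267.0 - 267)/(10.2/√355) = 0.0. Critical value: ±1.645. Since |0.0| ≤ 1.645, Fail to reject H₀.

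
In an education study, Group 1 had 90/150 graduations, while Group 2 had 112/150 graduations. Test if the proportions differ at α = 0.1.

p̂₁ = 0.6, p̂₂ = 0.747, pooled p̂ = 0.673. z = -2.708. Critical: ±1.645. Reject H₀.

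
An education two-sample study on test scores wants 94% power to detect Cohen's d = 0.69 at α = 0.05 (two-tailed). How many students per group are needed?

z_{α/2} = 1.96, z_β = Φ⁻¹(0.94) = 1.555. For medium effect (d = 0.69): n per group = 2(z_{α/2} + z_β)²/d² = 2(1.96 + 1.555)²/0.69² = 51.9 → 52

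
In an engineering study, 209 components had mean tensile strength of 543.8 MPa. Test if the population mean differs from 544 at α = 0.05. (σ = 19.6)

z = (x̄ - μ₀)/(σ/√n) = (543.8 - 544)/(19.6/√209) = -0.148. Critical value: ±1.96. Since |-0.148| ≤ 1.96, Fail to reject H₀.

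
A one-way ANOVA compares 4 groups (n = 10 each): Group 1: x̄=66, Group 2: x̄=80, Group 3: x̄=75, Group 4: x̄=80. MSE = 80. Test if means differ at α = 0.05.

Grand mean = 75.25. SS_between = 1307.5, MS_between = 435.83. F = 5.448, F_crit ≈ 2.866. Reject H₀.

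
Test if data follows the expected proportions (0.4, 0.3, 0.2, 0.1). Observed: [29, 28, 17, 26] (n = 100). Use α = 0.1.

Expected: [40.0, 30.0, 20.0, 10.0]. χ² = 29.208. df = 3, critical = 6.251. Reject H₀.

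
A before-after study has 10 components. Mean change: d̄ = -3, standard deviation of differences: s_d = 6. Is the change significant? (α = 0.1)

t = d̄/(s_d/√n) = -3/(6/√10) = -1.581. df = 9, critical t = ±1.833. Fail to reject H₀.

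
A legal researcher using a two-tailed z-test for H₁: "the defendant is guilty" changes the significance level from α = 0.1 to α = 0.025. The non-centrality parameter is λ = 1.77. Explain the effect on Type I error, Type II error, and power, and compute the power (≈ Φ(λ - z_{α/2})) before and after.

Decreasing α from 0.1 to 0.025:
• Type I error rate decreases (α is the Type I rate by definition).
• Critical value moves from z_{α/2} = 1.645 to 2.241, so power = Φ(λ - z_{α/2}) goes from Φ(1.77 - 1.645) = 0.55 to Φ(1.77 - 2.241) = 0.319.
• Type II error rate β = 1 - power therefore increases (0.45 → 0.681).
Appropriate when false positives are costly — here, convicting an innocent person.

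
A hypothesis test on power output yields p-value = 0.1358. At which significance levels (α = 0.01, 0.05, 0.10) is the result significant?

p = 0.1358. Not significant at any of the given levels.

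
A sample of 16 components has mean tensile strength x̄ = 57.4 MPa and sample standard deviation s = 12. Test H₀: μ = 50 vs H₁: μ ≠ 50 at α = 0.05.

t = (x̄ - μ₀)/(s/√n) = (57.4 - 50)/(12/√16) = 2.467. df = 15, critical t = ±2.131. Reject H₀.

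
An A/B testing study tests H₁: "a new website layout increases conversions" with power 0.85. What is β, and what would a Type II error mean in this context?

β = 1 - power = 1 - 0.85 = 0.15. A Type II error is failing to reject H₀ when H₀ is false (false negative) — here, failing to conclude that a new website layout increases conversions when in fact it is true. Consequence: discarding a layout that would have improved conversions — lost revenue.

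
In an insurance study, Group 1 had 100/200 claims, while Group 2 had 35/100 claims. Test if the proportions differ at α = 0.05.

p̂₁ = 0.5, p̂₂ = 0.35, pooled p̂ = 0.45. z = 2.462. Critical: ±1.96. Reject H₀.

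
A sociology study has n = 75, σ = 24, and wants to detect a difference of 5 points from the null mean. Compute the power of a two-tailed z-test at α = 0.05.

SE = σ/√n = 24/√75 = 2.771. Non-centrality λ = d/SE = 5/2.771 = 1.804. Power ≈ Φ(λ - z_{α/2}) = Φ(1.804 - 1.96) = Φ(-0.156) = 0.438.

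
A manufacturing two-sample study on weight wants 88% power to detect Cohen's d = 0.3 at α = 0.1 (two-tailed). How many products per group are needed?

z_{α/2} = 1.645, z_β = Φ⁻¹(0.88) = 1.175. For small effect (d = 0.3): n per group = 2(z_{α/2} + z_β)²/d² = 2(1.645 + 1.175)²/0.3² = 176.7 → 177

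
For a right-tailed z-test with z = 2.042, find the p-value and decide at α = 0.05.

p = P(Z > 2.042) = 1 - Φ(2.042) ≈ 0.0206. Since p < 0.05, reject H₀ (significant) at α = 0.05.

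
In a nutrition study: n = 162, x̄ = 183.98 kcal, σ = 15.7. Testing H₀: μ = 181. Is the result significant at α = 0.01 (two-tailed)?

z = (183.98 - 181)/(15.7/√162) = 2.416. Since |z| ≤ 2.576, not significant at α = 0.01.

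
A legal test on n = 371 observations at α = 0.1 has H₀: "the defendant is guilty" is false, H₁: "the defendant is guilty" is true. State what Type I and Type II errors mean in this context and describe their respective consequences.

Type I (false positive): concluding that the defendant is guilty when it is not — convicting an innocent person. Type II (false negative): failing to conclude that the defendant is guilty when it is — acquitting a guilty person. Which is costlier depends on domain priorities and is a judgement call rather than a statistical fact.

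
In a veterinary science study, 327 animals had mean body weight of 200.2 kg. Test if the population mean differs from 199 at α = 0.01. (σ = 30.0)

z = (x̄ - μ₀)/(σ/√n) = (200.2 - 199)/(30.0/√327) = 0.723. Critical value: ±2.576. Since |0.723| ≤ 2.576, Fail to reject H₀.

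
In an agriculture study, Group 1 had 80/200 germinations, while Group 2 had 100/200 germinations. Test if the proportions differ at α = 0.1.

p̂₁ = 0.4, p̂₂ = 0.5, pooled p̂ = 0.45. z = -2.01. Critical: ±1.645. Reject H₀.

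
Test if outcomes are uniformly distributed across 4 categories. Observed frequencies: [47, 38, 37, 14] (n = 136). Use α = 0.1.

Expected = 34 each. χ² = Σ(O-E)²/E = 17.471. df = 3, critical value = 6.251. Reject H₀.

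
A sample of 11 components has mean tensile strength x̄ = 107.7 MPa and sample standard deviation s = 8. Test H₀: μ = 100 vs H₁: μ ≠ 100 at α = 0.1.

t = (x̄ - μ₀)/(s/√n) = (107.7 - 100)/(8/√11) = 3.192. df = 10, critical t = ±1.812. Reject H₀.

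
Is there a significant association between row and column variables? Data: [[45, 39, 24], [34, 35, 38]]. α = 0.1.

χ² = 4.905. df = 2, critical = 4.605. Reject H₀. Variables are dependent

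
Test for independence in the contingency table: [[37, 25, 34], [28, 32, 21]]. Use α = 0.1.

χ² = 3.936. df = 2, critical = 4.605. Fail to reject H₀. No evidence of dependence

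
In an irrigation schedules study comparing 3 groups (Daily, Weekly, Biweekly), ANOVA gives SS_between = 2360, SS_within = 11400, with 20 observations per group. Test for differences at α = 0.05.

df_between = 2, df_within = 57. F = MS_between/MS_within = 1180.0/200.0 = 5.9. F_crit ≈ 3.159. Reject H₀. At least one mean differs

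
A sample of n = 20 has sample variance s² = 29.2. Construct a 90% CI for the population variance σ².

df = 19. χ²_{0.05} = 30.144, χ²_{0.95} = 10.117. CI for σ² = ((n-1)s²/χ²_{α/2}, (n-1)s²/χ²_{1-α/2}) = (19·29.2/30.144, 19·29.2/10.117) = (18.4, 54.84)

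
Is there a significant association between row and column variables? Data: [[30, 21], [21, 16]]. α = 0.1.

χ² = 0.038. df = 1, critical = 2.706. Fail to reject H₀. No evidence of dependence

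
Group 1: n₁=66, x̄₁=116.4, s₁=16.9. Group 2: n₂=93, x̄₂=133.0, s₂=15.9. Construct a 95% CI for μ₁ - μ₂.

Difference = -16.6. SE = √(16.9²/66 + 15.9²/93) = 2.654. CI = (-21.8, -11.4)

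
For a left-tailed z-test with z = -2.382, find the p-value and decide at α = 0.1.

p = P(Z < -2.382) = Φ(-2.382) ≈ 0.0086. Since p < 0.1, reject H₀ (significant) at α = 0.1.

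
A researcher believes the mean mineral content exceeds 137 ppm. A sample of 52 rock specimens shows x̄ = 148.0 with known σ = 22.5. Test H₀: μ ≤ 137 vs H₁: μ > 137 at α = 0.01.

z = 3.525. Critical value: 2.33. Reject H₀.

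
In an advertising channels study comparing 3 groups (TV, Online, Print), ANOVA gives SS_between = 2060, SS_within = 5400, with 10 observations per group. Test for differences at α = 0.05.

df_between = 2, df_within = 27. F = MS_between/MS_within = 1030.0/200.0 = 5.15. F_crit ≈ 3.354. Reject H₀. At least one mean differs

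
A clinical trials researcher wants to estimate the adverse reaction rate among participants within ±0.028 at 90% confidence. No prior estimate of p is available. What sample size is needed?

Conservative approach: use p = 0.5 (maximizes p(1-p) = 0.25). n = z²(0.25)/E² = 1.645²×0.25/0.028² = 862.9 → n = 863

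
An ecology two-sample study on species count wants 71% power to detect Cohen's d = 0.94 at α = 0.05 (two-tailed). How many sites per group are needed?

z_{α/2} = 1.96, z_β = Φ⁻¹(0.71) = 0.553. For large effect (d = 0.94): n per group = 2(z_{α/2} + z_β)²/d² = 2(1.96 + 0.553)²/0.94² = 14.3 → 15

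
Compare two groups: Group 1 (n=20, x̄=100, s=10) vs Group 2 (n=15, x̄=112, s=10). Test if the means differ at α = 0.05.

Pooled sp = 10.0. t = -3.513, df = 33. Critical t = ±2.035. Reject H₀.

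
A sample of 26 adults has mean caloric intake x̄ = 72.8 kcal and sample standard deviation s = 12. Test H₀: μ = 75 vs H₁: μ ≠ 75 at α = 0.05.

t = (x̄ - μ₀)/(s/√n) = (72.8 - 75)/(12/√26) = -0.935. df = 25, critical t = ±2.06. Fail to reject H₀.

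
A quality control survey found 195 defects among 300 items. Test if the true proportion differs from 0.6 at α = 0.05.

p̂ = 0.65, p₀ = 0.6. z = (p̂ - p₀)/√(p₀(1-p₀)/n) = 1.768. Critical: ±1.96. Fail to reject H₀.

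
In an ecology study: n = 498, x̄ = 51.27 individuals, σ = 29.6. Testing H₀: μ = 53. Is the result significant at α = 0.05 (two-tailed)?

z = (51.27 - 53)/(29.6/√498) = -1.304. Since |z| ≤ 1.96, not significant at α = 0.05.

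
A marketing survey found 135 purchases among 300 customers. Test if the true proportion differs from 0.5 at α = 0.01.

p̂ = 0.45, p₀ = 0.5. z = (p̂ - p₀)/√(p₀(1-p₀)/n) = -1.732. Critical: ±2.576. Fail to reject H₀.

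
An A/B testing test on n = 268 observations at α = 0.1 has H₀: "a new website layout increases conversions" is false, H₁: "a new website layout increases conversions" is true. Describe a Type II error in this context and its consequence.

Type II error: failing to reject H₀ when it is false — concluding that a new website layout increases conversions is not supported when in fact it is. Consequence: discarding a layout that would have improved conversions — lost revenue.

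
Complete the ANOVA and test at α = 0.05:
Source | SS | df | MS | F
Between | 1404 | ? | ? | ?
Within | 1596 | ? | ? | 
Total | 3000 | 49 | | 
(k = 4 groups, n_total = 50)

df_between = 3, df_within = 46. MS_between = 468.0, MS_within = 34.7. F = 13.489, F_crit ≈ 2.807. Reject H₀.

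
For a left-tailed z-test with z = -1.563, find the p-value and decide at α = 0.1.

p = P(Z < -1.563) = Φ(-1.563) ≈ 0.059. Since p < 0.1, reject H₀ (significant) at α = 0.1.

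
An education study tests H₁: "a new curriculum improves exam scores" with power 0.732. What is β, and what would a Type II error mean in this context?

β = 1 - power = 1 - 0.732 = 0.268. A Type II error is failing to reject H₀ when H₀ is false (false negative) — here, failing to conclude that a new curriculum improves exam scores when in fact it is true. Consequence: keeping the old curriculum when the new one would have helped students.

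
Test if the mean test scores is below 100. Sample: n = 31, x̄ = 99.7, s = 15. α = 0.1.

t = (99.7 - 100)/(15/√31) = -0.111, df = 30. Critical t = -1.31. Fail to reject H₀.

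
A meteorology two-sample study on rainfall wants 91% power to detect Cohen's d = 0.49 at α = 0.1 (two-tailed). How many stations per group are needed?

z_{α/2} = 1.645, z_β = Φ⁻¹(0.91) = 1.341. For small effect (d = 0.49): n per group = 2(z_{α/2} + z_β)²/d² = 2(1.645 + 1.341)²/0.49² = 74.3 → 75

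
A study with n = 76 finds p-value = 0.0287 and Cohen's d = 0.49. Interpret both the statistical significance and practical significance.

Statistically significant (p = 0.0287 < 0.05). Cohen's d = 0.49 indicates a small effect size. Both statistical and practical significance should be considered.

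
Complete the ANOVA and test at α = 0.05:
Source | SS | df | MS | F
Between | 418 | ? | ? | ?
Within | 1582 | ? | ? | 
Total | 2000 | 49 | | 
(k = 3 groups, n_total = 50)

df_between = 2, df_within = 47. MS_between = 209.0, MS_within = 33.66. F = 6.209, F_crit ≈ 3.195. Reject H₀.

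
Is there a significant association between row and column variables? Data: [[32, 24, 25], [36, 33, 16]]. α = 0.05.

χ² = 3.538. df = 2, critical = 5.991. Fail to reject H₀. No evidence of dependence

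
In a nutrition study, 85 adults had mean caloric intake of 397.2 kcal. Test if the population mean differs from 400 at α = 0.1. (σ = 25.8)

z = (x̄ - μ₀)/(σ/√n) = (397.2 - 400)/(25.8/√85) = -1.001. Critical value: ±1.645. Since |-1.001| ≤ 1.645, Fail to reject H₀.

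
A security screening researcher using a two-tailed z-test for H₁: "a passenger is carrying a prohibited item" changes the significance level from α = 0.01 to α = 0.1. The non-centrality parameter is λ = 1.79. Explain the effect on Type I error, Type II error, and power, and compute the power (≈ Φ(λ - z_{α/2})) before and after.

Increasing α from 0.01 to 0.1:
• Type I error rate increases (α is the Type I rate by definition).
• Critical value moves from z_{α/2} = 2.576 to 1.645, so power = Φ(λ - z_{α/2}) goes from Φ(1.79 - 2.576) = 0.216 to Φ(1.79 - 1.645) = 0.558.
• Type II error rate β = 1 - power therefore decreases (0.784 → 0.442).
Appropriate when false negatives are costly — here, letting a prohibited item through — security breach.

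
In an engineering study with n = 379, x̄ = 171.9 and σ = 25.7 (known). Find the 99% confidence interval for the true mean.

CI = x̄ ± z*(σ/√n) = 171.9 ± 2.576(25.7/√379) = 171.9 ± 3.4 = (168.5, 175.3)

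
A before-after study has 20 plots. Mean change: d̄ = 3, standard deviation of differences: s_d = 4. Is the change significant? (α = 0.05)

t = d̄/(s_d/√n) = 3/(4/√20) = 3.354. df = 19, critical t = ±2.093. Reject H₀.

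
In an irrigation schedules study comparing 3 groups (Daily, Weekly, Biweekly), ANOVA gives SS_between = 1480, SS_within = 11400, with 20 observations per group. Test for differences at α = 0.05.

df_between = 2, df_within = 57. F = MS_between/MS_within = 740.0/200.0 = 3.7. F_crit ≈ 3.159. Reject H₀. At least one mean differs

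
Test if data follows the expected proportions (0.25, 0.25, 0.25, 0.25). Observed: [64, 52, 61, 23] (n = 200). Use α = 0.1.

Expected: [50.0, 50.0, 50.0, 50.0]. χ² = 21.0. df = 3, critical = 6.251. Reject H₀.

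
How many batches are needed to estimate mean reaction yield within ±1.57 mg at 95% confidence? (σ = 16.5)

n = (z*σ/E)² = (1.96×16.5/1.57)² = 424.3 → n = 425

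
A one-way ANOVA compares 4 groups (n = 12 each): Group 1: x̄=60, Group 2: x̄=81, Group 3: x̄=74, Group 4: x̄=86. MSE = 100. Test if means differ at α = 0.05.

Grand mean = 75.25. SS_between = 4593.0, MS_between = 1531.0. F = 15.31, F_crit ≈ 2.816. Reject H₀.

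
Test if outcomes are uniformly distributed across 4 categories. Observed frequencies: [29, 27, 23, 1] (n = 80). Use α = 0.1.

Expected = 20 each. χ² = Σ(O-E)²/E = 25.0. df = 3, critical value = 6.251. Reject H₀.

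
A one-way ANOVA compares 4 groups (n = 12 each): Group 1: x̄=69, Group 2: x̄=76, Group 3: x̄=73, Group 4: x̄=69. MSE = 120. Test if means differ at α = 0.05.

Grand mean = 71.75. SS_between = 417.0, MS_between = 139.0. F = 1.158, F_crit ≈ 2.816. Fail to reject H₀.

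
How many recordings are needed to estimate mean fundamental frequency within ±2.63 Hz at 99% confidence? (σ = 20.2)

n = (z*σ/E)² = (2.576×20.2/2.63)² = 391.5 → n = 392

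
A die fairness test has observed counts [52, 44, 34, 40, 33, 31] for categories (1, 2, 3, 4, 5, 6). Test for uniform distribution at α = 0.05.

Expected = 39 each. χ² = Σ(O-E)²/E = 8.205. df = 5, critical value = 11.07. Fail to reject H₀.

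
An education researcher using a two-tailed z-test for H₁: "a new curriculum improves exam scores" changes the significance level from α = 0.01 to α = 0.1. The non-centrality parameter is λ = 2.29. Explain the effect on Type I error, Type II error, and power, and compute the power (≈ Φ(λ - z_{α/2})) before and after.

Increasing α from 0.01 to 0.1:
• Type I error rate increases (α is the Type I rate by definition).
• Critical value moves from z_{α/2} = 2.576 to 1.645, so power = Φ(λ - z_{α/2}) goes from Φ(2.29 - 2.576) = 0.387 to Φ(2.29 - 1.645) = 0.741.
• Type II error rate β = 1 - power therefore decreases (0.613 → 0.259).
Appropriate when false negatives are costly — here, keeping the old curriculum when the new one would have helped students.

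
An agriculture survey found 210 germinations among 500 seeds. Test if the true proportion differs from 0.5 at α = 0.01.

p̂ = 0.42, p₀ = 0.5. z = (p̂ - p₀)/√(p₀(1-p₀)/n) = -3.578. Critical: ±2.576. Reject H₀.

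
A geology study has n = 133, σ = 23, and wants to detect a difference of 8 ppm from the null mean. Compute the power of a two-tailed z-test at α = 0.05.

SE = σ/√n = 23/√133 = 1.994. Non-centrality λ = d/SE = 8/1.994 = 4.011. Power ≈ Φ(λ - z_{α/2}) = Φ(4.011 - 1.96) = Φ(2.051) = 0.98.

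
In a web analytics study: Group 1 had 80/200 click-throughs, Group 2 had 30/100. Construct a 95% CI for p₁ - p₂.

p̂₁ = 0.4, p̂₂ = 0.3. Difference = 0.1. CI = (-0.013, 0.213)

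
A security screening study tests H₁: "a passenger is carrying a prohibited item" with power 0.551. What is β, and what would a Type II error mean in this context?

β = 1 - power = 1 - 0.551 = 0.449. A Type II error is failing to reject H₀ when H₀ is false (false negative) — here, failing to conclude that a passenger is carrying a prohibited item when in fact it is true. Consequence: letting a prohibited item through — security breach.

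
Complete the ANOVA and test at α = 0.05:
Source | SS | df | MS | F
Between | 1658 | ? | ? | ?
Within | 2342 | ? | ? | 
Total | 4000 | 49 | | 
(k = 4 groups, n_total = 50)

df_between = 3, df_within = 46. MS_between = 552.67, MS_within = 50.91. F = 10.855, F_crit ≈ 2.807. Reject H₀.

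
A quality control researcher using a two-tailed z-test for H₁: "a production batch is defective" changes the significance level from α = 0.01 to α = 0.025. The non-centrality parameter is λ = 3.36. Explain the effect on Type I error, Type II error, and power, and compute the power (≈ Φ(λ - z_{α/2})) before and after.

Increasing α from 0.01 to 0.025:
• Type I error rate increases (α is the Type I rate by definition).
• Critical value moves from z_{α/2} = 2.576 to 2.241, so power = Φ(λ - z_{α/2}) goes from Φ(3.36 - 2.576) = 0.783 to Φ(3.36 - 2.241) = 0.868.
• Type II error rate β = 1 - power therefore decreases (0.217 → 0.132).
Appropriate when false negatives are costly — here, shipping a defective batch — faulty products reach customers.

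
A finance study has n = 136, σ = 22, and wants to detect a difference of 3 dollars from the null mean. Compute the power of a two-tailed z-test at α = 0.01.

SE = σ/√n = 22/√136 = 1.886. Non-centrality λ = d/SE = 3/1.886 = 1.59. Power ≈ Φ(λ - z_{α/2}) = Φ(1.59 - 2.576) = Φ(-0.986) = 0.162.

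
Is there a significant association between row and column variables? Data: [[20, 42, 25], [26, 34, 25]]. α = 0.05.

χ² = 1.602. df = 2, critical = 5.991. Fail to reject H₀. No evidence of dependence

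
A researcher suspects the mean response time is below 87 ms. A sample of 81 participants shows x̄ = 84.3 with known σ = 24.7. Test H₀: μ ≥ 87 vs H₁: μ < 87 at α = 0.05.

z = -0.984. Critical value: -1.645. Fail to reject H₀.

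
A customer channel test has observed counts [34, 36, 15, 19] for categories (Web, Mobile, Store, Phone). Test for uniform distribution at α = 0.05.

Expected = 26 each. χ² = Σ(O-E)²/E = 12.846. df = 3, critical value = 7.815. Reject H₀.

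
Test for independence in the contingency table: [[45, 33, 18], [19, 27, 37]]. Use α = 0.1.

χ² = 16.871. df = 2, critical = 4.605. Reject H₀. Variables are dependent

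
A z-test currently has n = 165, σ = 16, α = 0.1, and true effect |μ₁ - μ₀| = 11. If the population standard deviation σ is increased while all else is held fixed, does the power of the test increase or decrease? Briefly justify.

Power decreases: a larger σ inflates the standard error σ/√n, pulling the sampling distribution under H₁ back toward the critical value.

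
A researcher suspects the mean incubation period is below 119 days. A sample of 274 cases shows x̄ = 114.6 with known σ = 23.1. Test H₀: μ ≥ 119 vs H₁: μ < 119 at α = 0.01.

z = -3.153. Critical value: -2.33. Reject H₀.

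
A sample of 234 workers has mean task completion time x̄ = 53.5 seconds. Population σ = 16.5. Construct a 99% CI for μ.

CI = x̄ ± z*(σ/√n) = 53.5 ± 2.576(16.5/√234) = 53.5 ± 2.78 = (50.72, 56.28)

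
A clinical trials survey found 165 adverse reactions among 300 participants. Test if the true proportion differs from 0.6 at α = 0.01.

p̂ = 0.55, p₀ = 0.6. z = (p̂ - p₀)/√(p₀(1-p₀)/n) = -1.768. Critical: ±2.576. Fail to reject H₀.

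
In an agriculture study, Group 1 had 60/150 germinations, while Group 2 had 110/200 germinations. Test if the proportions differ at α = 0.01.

p̂₁ = 0.4, p̂₂ = 0.55, pooled p̂ = 0.486. z = -2.779. Critical: ±2.576. Reject H₀.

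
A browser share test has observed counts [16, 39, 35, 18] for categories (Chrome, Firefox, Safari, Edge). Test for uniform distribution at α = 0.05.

Expected = 27 each. χ² = Σ(O-E)²/E = 15.185. df = 3, critical value = 7.815. Reject H₀.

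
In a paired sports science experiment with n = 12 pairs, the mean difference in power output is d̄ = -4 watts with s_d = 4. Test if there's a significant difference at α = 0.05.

t = d̄/(s_d/√n) = -4/(4/√12) = -3.464. df = 11, critical t = ±2.201. Reject H₀.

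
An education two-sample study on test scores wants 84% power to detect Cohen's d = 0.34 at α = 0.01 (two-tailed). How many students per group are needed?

z_{α/2} = 2.576, z_β = Φ⁻¹(0.84) = 0.994. For small effect (d = 0.34): n per group = 2(z_{α/2} + z_β)²/d² = 2(2.576 + 0.994)²/0.34² = 220.5 → 221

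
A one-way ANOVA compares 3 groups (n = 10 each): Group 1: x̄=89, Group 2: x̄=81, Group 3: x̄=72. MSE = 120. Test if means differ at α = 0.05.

Grand mean = 80.67. SS_between = 1446.67, MS_between = 723.33. F = 6.028, F_crit ≈ 3.354. Reject H₀.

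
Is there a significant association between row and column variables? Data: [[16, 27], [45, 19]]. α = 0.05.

χ² = 11.5. df = 1, critical = 3.841. Reject H₀. Variables are dependent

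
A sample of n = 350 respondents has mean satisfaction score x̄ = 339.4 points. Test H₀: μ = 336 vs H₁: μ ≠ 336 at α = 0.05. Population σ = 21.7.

z = (x̄ - μ₀)/(σ/√n) = (339.4 - 336)/(21.7/√350) = 2.931. Critical value: ±1.96. Since |2.931| > 1.96, Reject H₀.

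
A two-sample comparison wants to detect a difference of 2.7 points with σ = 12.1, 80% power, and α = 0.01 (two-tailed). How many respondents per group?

n per group = 2(z_α/2 + z_β)²σ²/d² = 2×(2.576 + 0.84)²×12.1²/2.7² = 468.7 → n = 469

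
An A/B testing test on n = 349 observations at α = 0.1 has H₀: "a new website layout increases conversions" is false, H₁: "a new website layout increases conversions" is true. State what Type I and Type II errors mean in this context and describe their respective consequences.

Type I (false positive): concluding that a new website layout increases conversions when it is not — rolling out a layout that doesn't actually help — wasted engineering effort. Type II (false negative): failing to conclude that a new website layout increases conversions when it is — discarding a layout that would have improved conversions — lost revenue. Which is costlier depends on domain priorities and is a judgement call rather than a statistical fact.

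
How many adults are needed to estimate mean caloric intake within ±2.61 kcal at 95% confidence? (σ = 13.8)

n = (z*σ/E)² = (1.96×13.8/2.61)² = 107.4 → n = 108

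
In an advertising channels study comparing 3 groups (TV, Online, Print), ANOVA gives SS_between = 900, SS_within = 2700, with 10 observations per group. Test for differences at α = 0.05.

df_between = 2, df_within = 27. F = MS_between/MS_within = 450.0/100.0 = 4.5. F_crit ≈ 3.354. Reject H₀. At least one mean differs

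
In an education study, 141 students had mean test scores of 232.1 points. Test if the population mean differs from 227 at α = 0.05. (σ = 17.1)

z = (x̄ - μ₀)/(σ/√n) = (232.1 - 227)/(17.1/√141) = 3.541. Critical value: ±1.96. Since |3.541| > 1.96, Reject H₀.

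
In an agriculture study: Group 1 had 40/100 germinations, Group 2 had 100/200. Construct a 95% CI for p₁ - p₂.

p̂₁ = 0.4, p̂₂ = 0.5. Difference = -0.1. CI = (-0.218, 0.018)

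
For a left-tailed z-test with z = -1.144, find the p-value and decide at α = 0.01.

p = P(Z < -1.144) = Φ(-1.144) ≈ 0.1263. Since p ≥ 0.01, fail to reject H₀ (not significant) at α = 0.01.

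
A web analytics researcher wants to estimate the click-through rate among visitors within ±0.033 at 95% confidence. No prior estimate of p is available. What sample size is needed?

Conservative approach: use p = 0.5 (maximizes p(1-p) = 0.25). n = z²(0.25)/E² = 1.96²×0.25/0.033² = 881.9 → n = 882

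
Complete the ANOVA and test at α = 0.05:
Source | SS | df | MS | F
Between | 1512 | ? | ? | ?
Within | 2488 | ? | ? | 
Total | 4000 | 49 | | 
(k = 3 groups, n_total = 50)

df_between = 2, df_within = 47. MS_between = 756.0, MS_within = 52.94. F = 14.281, F_crit ≈ 3.195. Reject H₀.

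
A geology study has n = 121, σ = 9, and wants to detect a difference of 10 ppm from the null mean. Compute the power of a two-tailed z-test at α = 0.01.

SE = σ/√n = 9/√121 = 0.818. Non-centrality λ = d/SE = 10/0.818 = 12.222. Power ≈ Φ(λ - z_{α/2}) = Φ(12.222 - 2.576) = Φ(9.646) = 1.0.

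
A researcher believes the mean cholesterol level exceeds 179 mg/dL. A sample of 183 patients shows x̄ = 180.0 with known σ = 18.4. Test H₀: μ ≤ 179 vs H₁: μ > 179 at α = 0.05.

z = 0.735. Critical value: 1.645. Fail to reject H₀.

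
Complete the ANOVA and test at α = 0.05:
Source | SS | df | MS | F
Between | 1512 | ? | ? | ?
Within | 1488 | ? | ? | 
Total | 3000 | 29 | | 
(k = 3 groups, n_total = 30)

df_between = 2, df_within = 27. MS_between = 756.0, MS_within = 55.11. F = 13.718, F_crit ≈ 3.354. Reject H₀.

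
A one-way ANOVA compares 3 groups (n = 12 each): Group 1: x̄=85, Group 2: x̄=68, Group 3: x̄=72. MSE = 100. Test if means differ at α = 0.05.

Grand mean = 75.0. SS_between = 1896.0, MS_between = 948.0. F = 9.48, F_crit ≈ 3.285. Reject H₀.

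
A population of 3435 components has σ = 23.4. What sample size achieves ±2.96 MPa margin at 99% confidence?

Without FPC: n₀ = (2.576×23.4/2.96)² = 414.706. With FPC: n = n₀N/(n₀+N-1) = 370.1 → n = 371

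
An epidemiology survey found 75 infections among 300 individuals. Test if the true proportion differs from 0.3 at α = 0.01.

p̂ = 0.25, p₀ = 0.3. z = (p̂ - p₀)/√(p₀(1-p₀)/n) = -1.89. Critical: ±2.576. Fail to reject H₀.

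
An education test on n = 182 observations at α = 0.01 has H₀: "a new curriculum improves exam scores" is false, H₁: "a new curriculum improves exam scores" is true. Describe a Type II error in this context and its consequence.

Type II error: failing to reject H₀ when it is false — concluding that a new curriculum improves exam scores is not supported when in fact it is. Consequence: keeping the old curriculum when the new one would have helped students.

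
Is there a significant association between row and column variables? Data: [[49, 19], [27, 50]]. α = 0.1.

χ² = 19.814. df = 1, critical = 2.706. Reject H₀. Variables are dependent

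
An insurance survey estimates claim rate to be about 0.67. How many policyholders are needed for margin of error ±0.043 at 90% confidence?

n = z²p(1-p)/E² = 1.645²×0.67×0.33/0.043² = 323.6 → n = 324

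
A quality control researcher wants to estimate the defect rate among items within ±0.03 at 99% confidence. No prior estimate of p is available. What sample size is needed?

Conservative approach: use p = 0.5 (maximizes p(1-p) = 0.25). n = z²(0.25)/E² = 2.576²×0.25/0.03² = 1843.3 → n = 1844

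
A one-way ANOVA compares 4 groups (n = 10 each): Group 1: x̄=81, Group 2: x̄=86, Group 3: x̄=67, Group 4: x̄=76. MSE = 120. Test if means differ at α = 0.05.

Grand mean = 77.5. SS_between = 1970.0, MS_between = 656.67. F = 5.472, F_crit ≈ 2.866. Reject H₀.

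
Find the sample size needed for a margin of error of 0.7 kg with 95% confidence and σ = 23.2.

n = (z*σ/E)² = (1.96×23.2/0.7)² = 4219.8 → n = 4220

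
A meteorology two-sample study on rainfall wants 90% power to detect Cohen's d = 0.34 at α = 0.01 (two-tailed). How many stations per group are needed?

z_{α/2} = 2.576, z_β = Φ⁻¹(0.9) = 1.282. For small effect (d = 0.34): n per group = 2(z_{α/2} + z_β)²/d² = 2(2.576 + 1.282)²/0.34² = 257.5 → 258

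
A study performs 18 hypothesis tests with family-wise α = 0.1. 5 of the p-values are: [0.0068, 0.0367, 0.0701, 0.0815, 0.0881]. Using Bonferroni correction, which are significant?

Bonferroni α = 0.1/18 = 0.00556. None of the given p-values are significant.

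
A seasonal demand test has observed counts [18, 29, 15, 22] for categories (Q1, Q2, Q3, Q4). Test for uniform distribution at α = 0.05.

Expected = 21 each. χ² = Σ(O-E)²/E = 5.238. df = 3, critical value = 7.815. Fail to reject H₀.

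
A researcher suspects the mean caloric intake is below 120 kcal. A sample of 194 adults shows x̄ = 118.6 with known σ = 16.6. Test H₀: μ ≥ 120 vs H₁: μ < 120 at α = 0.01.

z = -1.175. Critical value: -2.33. Fail to reject H₀.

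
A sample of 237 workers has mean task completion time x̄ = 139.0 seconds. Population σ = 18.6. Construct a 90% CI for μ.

CI = x̄ ± z*(σ/√n) = 139.0 ± 1.645(18.6/√237) = 139.0 ± 1.99 = (137.01, 140.99)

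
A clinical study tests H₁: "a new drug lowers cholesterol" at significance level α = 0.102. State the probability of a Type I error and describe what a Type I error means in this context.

P(Type I error) = α = 0.102. A Type I error is rejecting H₀ when H₀ is actually true (false positive) — here, concluding that a new drug lowers cholesterol when in fact this is not the case. Consequence: approving an ineffective drug — patients take a useless medication and may skip effective alternatives.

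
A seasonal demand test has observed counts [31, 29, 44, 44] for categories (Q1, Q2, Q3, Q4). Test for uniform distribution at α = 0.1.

Expected = 37 each. χ² = Σ(O-E)²/E = 5.351. df = 3, critical value = 6.251. Fail to reject H₀.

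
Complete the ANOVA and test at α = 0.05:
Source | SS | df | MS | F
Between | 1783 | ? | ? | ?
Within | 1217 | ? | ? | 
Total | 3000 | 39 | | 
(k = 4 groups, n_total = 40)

df_between = 3, df_within = 36. MS_between = 594.33, MS_within = 33.81. F = 17.581, F_crit ≈ 2.866. Reject H₀.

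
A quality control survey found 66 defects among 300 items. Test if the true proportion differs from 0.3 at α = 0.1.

p̂ = 0.22, p₀ = 0.3. z = (p̂ - p₀)/√(p₀(1-p₀)/n) = -3.024. Critical: ±1.645. Reject H₀.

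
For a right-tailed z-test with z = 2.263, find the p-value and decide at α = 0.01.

p = P(Z > 2.263) = 1 - Φ(2.263) ≈ 0.0118. Since p ≥ 0.01, fail to reject H₀ (not significant) at α = 0.01.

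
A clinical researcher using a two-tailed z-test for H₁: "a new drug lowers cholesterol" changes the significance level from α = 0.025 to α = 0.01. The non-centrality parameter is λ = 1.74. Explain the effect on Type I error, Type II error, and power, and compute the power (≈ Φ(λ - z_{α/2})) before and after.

Decreasing α from 0.025 to 0.01:
• Type I error rate decreases (α is the Type I rate by definition).
• Critical value moves from z_{α/2} = 2.241 to 2.576, so power = Φ(λ - z_{α/2}) goes from Φ(1.74 - 2.241) = 0.308 to Φ(1.74 - 2.576) = 0.202.
• Type II error rate β = 1 - power therefore increases (0.692 → 0.798).
Appropriate when false positives are costly — here, approving an ineffective drug — patients take a useless medication and may skip effective alternatives.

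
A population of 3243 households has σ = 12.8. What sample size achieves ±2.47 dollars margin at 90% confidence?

Without FPC: n₀ = (1.645×12.8/2.47)² = 72.67. With FPC: n = n₀N/(n₀+N-1) = 71.1 → n = 72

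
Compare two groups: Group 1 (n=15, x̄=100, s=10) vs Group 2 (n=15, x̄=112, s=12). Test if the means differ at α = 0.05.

Pooled sp = 11.05. t = -2.975, df = 28. Critical t = ±2.048. Reject H₀.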